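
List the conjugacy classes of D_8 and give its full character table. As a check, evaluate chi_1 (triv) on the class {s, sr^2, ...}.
Conjugacy classes: {e} of size 1, {r^4} of size 1, {r^1, r^7} of size 2, {r^2, r^6} of size 2, {r^3, r^5} of size 2, {s, sr^2, ...} of size 4, {sr, sr^3, ...} of size 4.
Character table:
  irrep \ class              {e} (size 1)  {r^4} (size 1)  {r^1, r^7} (size 2)  {r^2, r^6} (size 2)  {r^3, r^5} (size 2)  {s, sr^2, ...} (size 4)  {sr, sr^3, ...} (size 4)
  chi_1 (triv)               1             1               1                    1                    1                    1                        1                       
  chi_2 (sign: r->1, s->-1)  1             1               1                    1                    1                    -1                       -1                      
  chi_3 (r->-1, s->1)        1             1               -1                   1                    -1                   1                        -1                      
  chi_4 (r->-1, s->-1)       1             1               -1                   1                    -1                   -1                       1                       
  chi_5 (2d, j=1)            2             -2              sqrt(2)              0                    -sqrt(2)             0                        0                       
  chi_6 (2d, j=2)            2             2               0                    -2                   0                    0                        0                       
  chi_7 (2d, j=3)            2             -2              -sqrt(2)             0                    sqrt(2)              0                        0                       

Spot check: chi_1 (triv) on {s, sr^2, ...} = 1.

Reasoning: D_8 has order 2*8 = 16 with 7 conjugacy classes, hence 7 irreducibles. Sum of squared dims 1 + 1 + 1 + 1 + 4 + 4 + 4 = 16 = |G|. Linear characters come from the abelianisation; the 2-dimensional irreps have character r^k -> 2*cos(2*pi*j*k/8), reflections -> 0.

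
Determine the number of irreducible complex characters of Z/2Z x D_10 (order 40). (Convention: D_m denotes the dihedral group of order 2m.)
16

Argument: The number of irreducible complex representations of a finite group equals its number of conjugacy classes. For a direct product, #classes(G x H) = #classes(G) * #classes(H). Z/2Z has 2 classes (abelian), D_10 has 8 classes, so 2 * 8 = 16, so Z/2Z x D_10 (order 40) has exactly 16 irreducible complex representations.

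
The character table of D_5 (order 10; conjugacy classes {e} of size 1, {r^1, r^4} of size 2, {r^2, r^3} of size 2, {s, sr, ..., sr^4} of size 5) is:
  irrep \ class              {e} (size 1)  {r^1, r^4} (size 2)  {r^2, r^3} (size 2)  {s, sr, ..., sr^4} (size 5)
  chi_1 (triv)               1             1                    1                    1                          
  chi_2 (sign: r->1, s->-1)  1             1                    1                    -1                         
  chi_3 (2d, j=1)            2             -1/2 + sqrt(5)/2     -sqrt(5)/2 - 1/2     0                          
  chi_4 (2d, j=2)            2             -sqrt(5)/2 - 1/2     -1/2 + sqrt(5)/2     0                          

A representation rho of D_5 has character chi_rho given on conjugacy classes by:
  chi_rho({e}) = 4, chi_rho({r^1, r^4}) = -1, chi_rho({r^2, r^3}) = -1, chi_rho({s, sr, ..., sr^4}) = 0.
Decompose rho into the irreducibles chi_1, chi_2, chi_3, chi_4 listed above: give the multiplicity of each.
Multiplicities: chi_1: 0, chi_2: 0, chi_3: 1, chi_4: 1.

Proof sketch: Use <chi_rho, chi> = (1/|G|) sum_C |C| * chi_rho(C) * conj(chi(C)) with |G| = 10 for each irreducible chi in the table:
  <chi_rho, chi_1> = (1/10)[1*(4)*conj(1) + 2*(-1)*conj(1) + 2*(-1)*conj(1) + 5*(0)*conj(1)]
      = (1/10)[(4) + (-2) + (-2) + (0)] = 0/10 = 0
  <chi_rho, chi_2> = (1/10)[1*(4)*conj(1) + 2*(-1)*conj(1) + 2*(-1)*conj(1) + 5*(0)*conj(-1)]
      = (1/10)[(4) + (-2) + (-2) + (0)] = 0/10 = 0
  <chi_rho, chi_3> = (1/10)[1*(4)*conj(2) + 2*(-1)*conj(-1/2 + sqrt(5)/2) + 2*(-1)*conj(-sqrt(5)/2 - 1/2) + 5*(0)*conj(0)]
      = (1/10)[(8) + (1 - sqrt(5)) + (1 + sqrt(5)) + (0)] = 10/10 = 1
  <chi_rho, chi_4> = (1/10)[1*(4)*conj(2) + 2*(-1)*conj(-sqrt(5)/2 - 1/2) + 2*(-1)*conj(-1/2 + sqrt(5)/2) + 5*(0)*conj(0)]
      = (1/10)[(8) + (1 + sqrt(5)) + (1 - sqrt(5)) + (0)] = 10/10 = 1
Dimension check: dim(rho) = sum (mult * dim) = 0*1 + 0*1 + 1*2 + 1*2 = 4 = chi_rho(e) = 4.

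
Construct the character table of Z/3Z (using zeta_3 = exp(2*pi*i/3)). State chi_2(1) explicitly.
Character table of Z/3Z (irreps indexed chi_0,...,chi_2 with chi_k(m) = zeta_3^(k*m), zeta_3 = exp(2*pi*i/3)):
  irrep \ class  {0} (size 1)  {1} (size 1)    {2} (size 1)  
  chi_0          1             1               1             
  chi_1          1             exp(2*I*pi/3)   exp(-2*I*pi/3)
  chi_2          1             exp(-2*I*pi/3)  exp(2*I*pi/3) 

Spot check: chi_2(1) = zeta_3^(2*1) = zeta_3^2 = exp(-2*I*pi/3).

Explanation: Z/3Z is abelian, so all 3 irreducible complex representations are 1-dimensional. They are given by chi_k(m) = zeta_3^(k*m) for k = 0,...,2. Row orthogonality: sum_m chi_k(m) conj(chi_l(m)) = 3 * [k = l].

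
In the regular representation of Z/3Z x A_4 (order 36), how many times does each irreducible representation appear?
Each irreducible V_i of dimension d_i appears with multiplicity d_i, i.e. rho_reg = (direct sum over all irreducibles V_i) d_i V_i. The irreducible dimensions for Z/3Z x A_4 are 1, 1, 1, 1, 1, 1, 1, 1, 1, 3, 3, 3: 9 irreducibles of dimension 1, each with multiplicity 1; 3 irreducibles of dimension 3, each with multiplicity 3. Total dimension 9*1*1 + 3*3*3 = 36 = |G|.

Proof sketch: General theorem: in the regular representation of a finite group G, each irreducible appears with multiplicity equal to its dimension. Check: dim(rho_reg) = sum d_i^2 = 1 + 1 + 1 + 1 + 1 + 1 + 1 + 1 + 1 + 9 + 9 + 9 = 36 = |G|.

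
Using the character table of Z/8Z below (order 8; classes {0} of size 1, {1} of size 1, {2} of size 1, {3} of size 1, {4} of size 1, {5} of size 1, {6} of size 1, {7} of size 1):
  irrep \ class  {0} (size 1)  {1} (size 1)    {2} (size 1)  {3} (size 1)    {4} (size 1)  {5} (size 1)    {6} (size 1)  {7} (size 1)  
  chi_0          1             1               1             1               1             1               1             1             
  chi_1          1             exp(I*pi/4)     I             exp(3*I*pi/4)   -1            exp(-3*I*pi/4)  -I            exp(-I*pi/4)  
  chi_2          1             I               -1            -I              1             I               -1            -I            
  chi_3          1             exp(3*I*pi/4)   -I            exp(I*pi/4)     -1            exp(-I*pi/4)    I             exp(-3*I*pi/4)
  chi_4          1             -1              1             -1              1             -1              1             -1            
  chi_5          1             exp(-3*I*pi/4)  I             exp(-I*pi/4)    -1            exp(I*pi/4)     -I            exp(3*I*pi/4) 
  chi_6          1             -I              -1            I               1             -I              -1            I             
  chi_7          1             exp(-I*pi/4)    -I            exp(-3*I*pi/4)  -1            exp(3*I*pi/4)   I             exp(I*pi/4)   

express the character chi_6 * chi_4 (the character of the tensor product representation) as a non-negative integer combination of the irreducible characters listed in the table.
chi_6 tensor chi_4 = chi_2 (all other irreducibles have multiplicity 0).

Working: The character of a tensor product is the pointwise product (chi_6 * chi_4)(C) = chi_6(C) * chi_4(C):
  {0}: (1)*(1), {1}: (-I)*(-1), {2}: (-1)*(1), {3}: (I)*(-1), {4}: (1)*(1), {5}: (-I)*(-1), {6}: (-1)*(1), {7}: (I)*(-1)
so (chi_6 * chi_4) takes values
  {0} -> 1, {1} -> I, {2} -> -1, {3} -> -I, {4} -> 1, {5} -> I, {6} -> -1, {7} -> -I.
Now take the inner product of this character with each irreducible chi from the table, <chi_6*chi_4, chi> = (1/8) sum_C |C| (chi_6*chi_4)(C) conj(chi(C)):
  <chi_6*chi_4, chi_0> = (1/8)[1*(1)*conj(1) + 1*(I)*conj(1) + 1*(-1)*conj(1) + 1*(-I)*conj(1) + 1*(1)*conj(1) + 1*(I)*conj(1) + 1*(-1)*conj(1) + 1*(-I)*conj(1)]
      = (1/8)[(1) + (I) + (-1) + (-I) + (1) + (I) + (-1) + (-I)] = 0/8 = 0
  <chi_6*chi_4, chi_1> = (1/8)[1*(1)*conj(1) + 1*(I)*conj(exp(I*pi/4)) + 1*(-1)*conj(I) + 1*(-I)*conj(exp(3*I*pi/4)) + 1*(1)*conj(-1) + 1*(I)*conj(exp(-3*I*pi/4)) + 1*(-1)*conj(-I) + 1*(-I)*conj(exp(-I*pi/4))]
      = (1/8)[(1) + (exp(I*pi/4)) + (I) + (-exp(-I*pi/4)) + (-1) + (exp(-3*I*pi/4)) + (-I) + (-exp(3*I*pi/4))] = 0/8 = 0
  <chi_6*chi_4, chi_2> = (1/8)[1*(1)*conj(1) + 1*(I)*conj(I) + 1*(-1)*conj(-1) + 1*(-I)*conj(-I) + 1*(1)*conj(1) + 1*(I)*conj(I) + 1*(-1)*conj(-1) + 1*(-I)*conj(-I)]
      = (1/8)[(1) + (1) + (1) + (1) + (1) + (1) + (1) + (1)] = 8/8 = 1
  <chi_6*chi_4, chi_3> = (1/8)[1*(1)*conj(1) + 1*(I)*conj(exp(3*I*pi/4)) + 1*(-1)*conj(-I) + 1*(-I)*conj(exp(I*pi/4)) + 1*(1)*conj(-1) + 1*(I)*conj(exp(-I*pi/4)) + 1*(-1)*conj(I) + 1*(-I)*conj(exp(-3*I*pi/4))]
      = (1/8)[(1) + (exp(-I*pi/4)) + (-I) + (-exp(I*pi/4)) + (-1) + (exp(3*I*pi/4)) + (I) + (-exp(-3*I*pi/4))] = 0/8 = 0
  <chi_6*chi_4, chi_4> = (1/8)[1*(1)*conj(1) + 1*(I)*conj(-1) + 1*(-1)*conj(1) + 1*(-I)*conj(-1) + 1*(1)*conj(1) + 1*(I)*conj(-1) + 1*(-1)*conj(1) + 1*(-I)*conj(-1)]
      = (1/8)[(1) + (-I) + (-1) + (I) + (1) + (-I) + (-1) + (I)] = 0/8 = 0
  <chi_6*chi_4, chi_5> = (1/8)[1*(1)*conj(1) + 1*(I)*conj(exp(-3*I*pi/4)) + 1*(-1)*conj(I) + 1*(-I)*conj(exp(-I*pi/4)) + 1*(1)*conj(-1) + 1*(I)*conj(exp(I*pi/4)) + 1*(-1)*conj(-I) + 1*(-I)*conj(exp(3*I*pi/4))]
      = (1/8)[(1) + (exp(-3*I*pi/4)) + (I) + (-exp(3*I*pi/4)) + (-1) + (exp(I*pi/4)) + (-I) + (-exp(-I*pi/4))] = 0/8 = 0
  <chi_6*chi_4, chi_6> = (1/8)[1*(1)*conj(1) + 1*(I)*conj(-I) + 1*(-1)*conj(-1) + 1*(-I)*conj(I) + 1*(1)*conj(1) + 1*(I)*conj(-I) + 1*(-1)*conj(-1) + 1*(-I)*conj(I)]
      = (1/8)[(1) + (-1) + (1) + (-1) + (1) + (-1) + (1) + (-1)] = 0/8 = 0
  <chi_6*chi_4, chi_7> = (1/8)[1*(1)*conj(1) + 1*(I)*conj(exp(-I*pi/4)) + 1*(-1)*conj(-I) + 1*(-I)*conj(exp(-3*I*pi/4)) + 1*(1)*conj(-1) + 1*(I)*conj(exp(3*I*pi/4)) + 1*(-1)*conj(I) + 1*(-I)*conj(exp(I*pi/4))]
      = (1/8)[(1) + (exp(3*I*pi/4)) + (-I) + (-exp(-3*I*pi/4)) + (-1) + (exp(-I*pi/4)) + (I) + (-exp(I*pi/4))] = 0/8 = 0
(Exp terms are combined using exp(i*s)*conj(exp(i*t)) = exp(i*(s-t)), and sums of them are collapsed using the identity that for every m > 1 the m distinct m-th roots of unity sum to 0, e.g. 1 + exp(2*I*pi/3) + exp(-2*I*pi/3) = 0.)
Hence the multiplicities are chi_2: 1. Dimension check: dim(chi_6)*dim(chi_4) = 1*1 = 1 and sum (mult * dim) = 1*1 = 1.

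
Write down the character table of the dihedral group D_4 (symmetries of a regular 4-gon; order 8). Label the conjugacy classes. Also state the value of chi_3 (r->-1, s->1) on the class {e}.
Conjugacy classes: {e} of size 1, {r^2} of size 1, {r^1, r^3} of size 2, {s, sr^2, ...} of size 2, {sr, sr^3, ...} of size 2.
Character table:
  irrep \ class              {e} (size 1)  {r^2} (size 1)  {r^1, r^3} (size 2)  {s, sr^2, ...} (size 2)  {sr, sr^3, ...} (size 2)
  chi_1 (triv)               1             1               1                    1                        1                       
  chi_2 (sign: r->1, s->-1)  1             1               1                    -1                       -1                      
  chi_3 (r->-1, s->1)        1             1               -1                   1                        -1                      
  chi_4 (r->-1, s->-1)       1             1               -1                   -1                       1                       
  chi_5 (2d, j=1)            2             -2              0                    0                        0                       

Spot check: chi_3 (r->-1, s->1) on {e} = 1.

D_4 has order 2*4 = 8 with 5 conjugacy classes, hence 5 irreducibles. Sum of squared dims 1 + 1 + 1 + 1 + 4 = 8 = |G|. Linear characters come from the abelianisation; the 2-dimensional irreps have character r^k -> 2*cos(2*pi*j*k/4), reflections -> 0.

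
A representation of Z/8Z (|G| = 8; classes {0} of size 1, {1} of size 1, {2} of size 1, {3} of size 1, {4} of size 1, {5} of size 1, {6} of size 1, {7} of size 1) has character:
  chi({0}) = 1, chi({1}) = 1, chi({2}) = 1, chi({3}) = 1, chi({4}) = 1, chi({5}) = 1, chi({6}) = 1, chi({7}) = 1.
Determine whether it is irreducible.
Irreducible: <chi, chi> = 1.

Working: <chi, chi> = (1/|G|) sum_C |C| * |chi(C)|^2 = (1/8)[1*|1|^2 + 1*|1|^2 + 1*|1|^2 + 1*|1|^2 + 1*|1|^2 + 1*|1|^2 + 1*|1|^2 + 1*|1|^2]
  = (1/8)[(1) + (1) + (1) + (1) + (1) + (1) + (1) + (1)] = 8/8 = 1.
(Exp terms are combined using exp(i*s)*conj(exp(i*t)) = exp(i*(s-t)), and sums of them are collapsed using the identity that for every m > 1 the m distinct m-th roots of unity sum to 0, e.g. 1 + exp(2*I*pi/3) + exp(-2*I*pi/3) = 0.)
A character is irreducible iff <chi, chi> = 1, so this representation is irreducible.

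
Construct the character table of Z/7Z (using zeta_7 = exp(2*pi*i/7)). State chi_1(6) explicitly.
Character table of Z/7Z (irreps indexed chi_0,...,chi_6 with chi_k(m) = zeta_7^(k*m), zeta_7 = exp(2*pi*i/7)):
  irrep \ class  {0} (size 1)  {1} (size 1)    {2} (size 1)    {3} (size 1)    {4} (size 1)    {5} (size 1)    {6} (size 1)  
  chi_0          1             1               1               1               1               1               1             
  chi_1          1             exp(2*I*pi/7)   exp(4*I*pi/7)   exp(6*I*pi/7)   exp(-6*I*pi/7)  exp(-4*I*pi/7)  exp(-2*I*pi/7)
  chi_2          1             exp(4*I*pi/7)   exp(-6*I*pi/7)  exp(-2*I*pi/7)  exp(2*I*pi/7)   exp(6*I*pi/7)   exp(-4*I*pi/7)
  chi_3          1             exp(6*I*pi/7)   exp(-2*I*pi/7)  exp(4*I*pi/7)   exp(-4*I*pi/7)  exp(2*I*pi/7)   exp(-6*I*pi/7)
  chi_4          1             exp(-6*I*pi/7)  exp(2*I*pi/7)   exp(-4*I*pi/7)  exp(4*I*pi/7)   exp(-2*I*pi/7)  exp(6*I*pi/7) 
  chi_5          1             exp(-4*I*pi/7)  exp(6*I*pi/7)   exp(2*I*pi/7)   exp(-2*I*pi/7)  exp(-6*I*pi/7)  exp(4*I*pi/7) 
  chi_6          1             exp(-2*I*pi/7)  exp(-4*I*pi/7)  exp(-6*I*pi/7)  exp(6*I*pi/7)   exp(4*I*pi/7)   exp(2*I*pi/7) 

Spot check: chi_1(6) = zeta_7^(1*6) = zeta_7^6 = exp(-2*I*pi/7).

Solution. Z/7Z is abelian, so all 7 irreducible complex representations are 1-dimensional. They are given by chi_k(m) = zeta_7^(k*m) for k = 0,...,6. Row orthogonality: sum_m chi_k(m) conj(chi_l(m)) = 7 * [k = l].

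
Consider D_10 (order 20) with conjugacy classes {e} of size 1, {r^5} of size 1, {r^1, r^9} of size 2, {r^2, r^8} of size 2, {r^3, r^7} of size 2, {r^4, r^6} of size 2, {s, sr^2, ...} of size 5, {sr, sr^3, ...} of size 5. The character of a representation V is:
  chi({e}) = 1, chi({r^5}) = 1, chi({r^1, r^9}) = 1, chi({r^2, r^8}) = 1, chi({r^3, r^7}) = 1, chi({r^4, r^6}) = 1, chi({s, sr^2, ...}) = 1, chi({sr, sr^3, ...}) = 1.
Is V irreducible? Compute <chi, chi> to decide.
Irreducible: <chi, chi> = 1.

Proof sketch: <chi, chi> = (1/|G|) sum_C |C| * |chi(C)|^2 = (1/20)[1*|1|^2 + 1*|1|^2 + 2*|1|^2 + 2*|1|^2 + 2*|1|^2 + 2*|1|^2 + 5*|1|^2 + 5*|1|^2]
  = (1/20)[(1) + (1) + (2) + (2) + (2) + (2) + (5) + (5)] = 20/20 = 1.
A character is irreducible iff <chi, chi> = 1, so this representation is irreducible.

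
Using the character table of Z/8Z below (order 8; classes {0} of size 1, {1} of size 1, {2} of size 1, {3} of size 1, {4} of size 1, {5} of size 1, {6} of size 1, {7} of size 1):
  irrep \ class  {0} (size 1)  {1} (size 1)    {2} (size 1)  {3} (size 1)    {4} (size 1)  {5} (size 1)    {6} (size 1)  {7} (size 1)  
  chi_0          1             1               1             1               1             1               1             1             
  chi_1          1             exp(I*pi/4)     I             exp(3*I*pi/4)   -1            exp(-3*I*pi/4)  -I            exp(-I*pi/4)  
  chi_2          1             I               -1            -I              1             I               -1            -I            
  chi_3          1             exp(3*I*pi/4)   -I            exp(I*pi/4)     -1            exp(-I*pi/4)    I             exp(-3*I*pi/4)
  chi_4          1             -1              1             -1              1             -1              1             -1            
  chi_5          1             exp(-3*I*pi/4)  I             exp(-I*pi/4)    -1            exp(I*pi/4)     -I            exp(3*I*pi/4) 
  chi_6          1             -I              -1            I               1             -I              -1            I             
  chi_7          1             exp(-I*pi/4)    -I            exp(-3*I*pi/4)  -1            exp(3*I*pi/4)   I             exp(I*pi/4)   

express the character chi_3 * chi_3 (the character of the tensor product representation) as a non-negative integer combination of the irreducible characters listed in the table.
chi_3 tensor chi_3 = chi_6 (all other irreducibles have multiplicity 0).

Explanation: The character of a tensor product is the pointwise product (chi_3 * chi_3)(C) = chi_3(C) * chi_3(C):
  {0}: (1)*(1), {1}: (exp(3*I*pi/4))*(exp(3*I*pi/4)), {2}: (-I)*(-I), {3}: (exp(I*pi/4))*(exp(I*pi/4)), {4}: (-1)*(-1), {5}: (exp(-I*pi/4))*(exp(-I*pi/4)), {6}: (I)*(I), {7}: (exp(-3*I*pi/4))*(exp(-3*I*pi/4))
so (chi_3 * chi_3) takes values
  {0} -> 1, {1} -> -I, {2} -> -1, {3} -> I, {4} -> 1, {5} -> -I, {6} -> -1, {7} -> I.
Now take the inner product of this character with each irreducible chi from the table, <chi_3*chi_3, chi> = (1/8) sum_C |C| (chi_3*chi_3)(C) conj(chi(C)):
  <chi_3*chi_3, chi_0> = (1/8)[1*(1)*conj(1) + 1*(-I)*conj(1) + 1*(-1)*conj(1) + 1*(I)*conj(1) + 1*(1)*conj(1) + 1*(-I)*conj(1) + 1*(-1)*conj(1) + 1*(I)*conj(1)]
      = (1/8)[(1) + (-I) + (-1) + (I) + (1) + (-I) + (-1) + (I)] = 0/8 = 0
  <chi_3*chi_3, chi_1> = (1/8)[1*(1)*conj(1) + 1*(-I)*conj(exp(I*pi/4)) + 1*(-1)*conj(I) + 1*(I)*conj(exp(3*I*pi/4)) + 1*(1)*conj(-1) + 1*(-I)*conj(exp(-3*I*pi/4)) + 1*(-1)*conj(-I) + 1*(I)*conj(exp(-I*pi/4))]
      = (1/8)[(1) + (-exp(I*pi/4)) + (I) + (exp(-I*pi/4)) + (-1) + (-exp(-3*I*pi/4)) + (-I) + (exp(3*I*pi/4))] = 0/8 = 0
  <chi_3*chi_3, chi_2> = (1/8)[1*(1)*conj(1) + 1*(-I)*conj(I) + 1*(-1)*conj(-1) + 1*(I)*conj(-I) + 1*(1)*conj(1) + 1*(-I)*conj(I) + 1*(-1)*conj(-1) + 1*(I)*conj(-I)]
      = (1/8)[(1) + (-1) + (1) + (-1) + (1) + (-1) + (1) + (-1)] = 0/8 = 0
  <chi_3*chi_3, chi_3> = (1/8)[1*(1)*conj(1) + 1*(-I)*conj(exp(3*I*pi/4)) + 1*(-1)*conj(-I) + 1*(I)*conj(exp(I*pi/4)) + 1*(1)*conj(-1) + 1*(-I)*conj(exp(-I*pi/4)) + 1*(-1)*conj(I) + 1*(I)*conj(exp(-3*I*pi/4))]
      = (1/8)[(1) + (-exp(-I*pi/4)) + (-I) + (exp(I*pi/4)) + (-1) + (-exp(3*I*pi/4)) + (I) + (exp(-3*I*pi/4))] = 0/8 = 0
  <chi_3*chi_3, chi_4> = (1/8)[1*(1)*conj(1) + 1*(-I)*conj(-1) + 1*(-1)*conj(1) + 1*(I)*conj(-1) + 1*(1)*conj(1) + 1*(-I)*conj(-1) + 1*(-1)*conj(1) + 1*(I)*conj(-1)]
      = (1/8)[(1) + (I) + (-1) + (-I) + (1) + (I) + (-1) + (-I)] = 0/8 = 0
  <chi_3*chi_3, chi_5> = (1/8)[1*(1)*conj(1) + 1*(-I)*conj(exp(-3*I*pi/4)) + 1*(-1)*conj(I) + 1*(I)*conj(exp(-I*pi/4)) + 1*(1)*conj(-1) + 1*(-I)*conj(exp(I*pi/4)) + 1*(-1)*conj(-I) + 1*(I)*conj(exp(3*I*pi/4))]
      = (1/8)[(1) + (-exp(-3*I*pi/4)) + (I) + (exp(3*I*pi/4)) + (-1) + (-exp(I*pi/4)) + (-I) + (exp(-I*pi/4))] = 0/8 = 0
  <chi_3*chi_3, chi_6> = (1/8)[1*(1)*conj(1) + 1*(-I)*conj(-I) + 1*(-1)*conj(-1) + 1*(I)*conj(I) + 1*(1)*conj(1) + 1*(-I)*conj(-I) + 1*(-1)*conj(-1) + 1*(I)*conj(I)]
      = (1/8)[(1) + (1) + (1) + (1) + (1) + (1) + (1) + (1)] = 8/8 = 1
  <chi_3*chi_3, chi_7> = (1/8)[1*(1)*conj(1) + 1*(-I)*conj(exp(-I*pi/4)) + 1*(-1)*conj(-I) + 1*(I)*conj(exp(-3*I*pi/4)) + 1*(1)*conj(-1) + 1*(-I)*conj(exp(3*I*pi/4)) + 1*(-1)*conj(I) + 1*(I)*conj(exp(I*pi/4))]
      = (1/8)[(1) + (-exp(3*I*pi/4)) + (-I) + (exp(-3*I*pi/4)) + (-1) + (-exp(-I*pi/4)) + (I) + (exp(I*pi/4))] = 0/8 = 0
(Exp terms are combined using exp(i*s)*conj(exp(i*t)) = exp(i*(s-t)), and sums of them are collapsed using the identity that for every m > 1 the m distinct m-th roots of unity sum to 0, e.g. 1 + exp(2*I*pi/3) + exp(-2*I*pi/3) = 0.)
Hence the multiplicities are chi_6: 1. Dimension check: dim(chi_3)*dim(chi_3) = 1*1 = 1 and sum (mult * dim) = 1*1 = 1.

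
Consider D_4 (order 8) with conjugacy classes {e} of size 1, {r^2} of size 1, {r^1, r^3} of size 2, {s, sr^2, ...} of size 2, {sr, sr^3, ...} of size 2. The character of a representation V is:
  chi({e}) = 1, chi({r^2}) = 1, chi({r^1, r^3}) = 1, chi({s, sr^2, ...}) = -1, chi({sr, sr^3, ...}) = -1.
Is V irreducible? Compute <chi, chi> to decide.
Irreducible: <chi, chi> = 1.

Why: <chi, chi> = (1/|G|) sum_C |C| * |chi(C)|^2 = (1/8)[1*|1|^2 + 1*|1|^2 + 2*|1|^2 + 2*|-1|^2 + 2*|-1|^2]
  = (1/8)[(1) + (1) + (2) + (2) + (2)] = 8/8 = 1.
A character is irreducible iff <chi, chi> = 1, so this representation is irreducible.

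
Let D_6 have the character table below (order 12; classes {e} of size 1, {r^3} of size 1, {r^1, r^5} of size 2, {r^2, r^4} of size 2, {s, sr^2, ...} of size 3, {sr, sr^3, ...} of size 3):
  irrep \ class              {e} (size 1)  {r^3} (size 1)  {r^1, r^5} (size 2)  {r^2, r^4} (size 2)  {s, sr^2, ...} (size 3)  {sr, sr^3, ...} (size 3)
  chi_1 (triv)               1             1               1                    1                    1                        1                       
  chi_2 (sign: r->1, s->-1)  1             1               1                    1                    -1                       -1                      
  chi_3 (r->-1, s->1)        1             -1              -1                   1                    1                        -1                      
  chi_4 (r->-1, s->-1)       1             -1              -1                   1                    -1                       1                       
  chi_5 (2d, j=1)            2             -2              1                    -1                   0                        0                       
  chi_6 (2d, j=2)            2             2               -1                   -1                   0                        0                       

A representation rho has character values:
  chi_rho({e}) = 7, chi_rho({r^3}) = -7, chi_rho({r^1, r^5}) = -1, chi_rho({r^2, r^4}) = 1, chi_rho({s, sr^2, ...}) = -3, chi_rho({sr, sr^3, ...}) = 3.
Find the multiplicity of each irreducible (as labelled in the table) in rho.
Multiplicities: chi_1: 0, chi_2: 0, chi_3: 0, chi_4: 3, chi_5: 2, chi_6: 0.

Details: Use <chi_rho, chi> = (1/|G|) sum_C |C| * chi_rho(C) * conj(chi(C)) with |G| = 12 for each irreducible chi in the table:
  <chi_rho, chi_1> = (1/12)[1*(7)*conj(1) + 1*(-7)*conj(1) + 2*(-1)*conj(1) + 2*(1)*conj(1) + 3*(-3)*conj(1) + 3*(3)*conj(1)]
      = (1/12)[(7) + (-7) + (-2) + (2) + (-9) + (9)] = 0/12 = 0
  <chi_rho, chi_2> = (1/12)[1*(7)*conj(1) + 1*(-7)*conj(1) + 2*(-1)*conj(1) + 2*(1)*conj(1) + 3*(-3)*conj(-1) + 3*(3)*conj(-1)]
      = (1/12)[(7) + (-7) + (-2) + (2) + (9) + (-9)] = 0/12 = 0
  <chi_rho, chi_3> = (1/12)[1*(7)*conj(1) + 1*(-7)*conj(-1) + 2*(-1)*conj(-1) + 2*(1)*conj(1) + 3*(-3)*conj(1) + 3*(3)*conj(-1)]
      = (1/12)[(7) + (7) + (2) + (2) + (-9) + (-9)] = 0/12 = 0
  <chi_rho, chi_4> = (1/12)[1*(7)*conj(1) + 1*(-7)*conj(-1) + 2*(-1)*conj(-1) + 2*(1)*conj(1) + 3*(-3)*conj(-1) + 3*(3)*conj(1)]
      = (1/12)[(7) + (7) + (2) + (2) + (9) + (9)] = 36/12 = 3
  <chi_rho, chi_5> = (1/12)[1*(7)*conj(2) + 1*(-7)*conj(-2) + 2*(-1)*conj(1) + 2*(1)*conj(-1) + 3*(-3)*conj(0) + 3*(3)*conj(0)]
      = (1/12)[(14) + (14) + (-2) + (-2) + (0) + (0)] = 24/12 = 2
  <chi_rho, chi_6> = (1/12)[1*(7)*conj(2) + 1*(-7)*conj(2) + 2*(-1)*conj(-1) + 2*(1)*conj(-1) + 3*(-3)*conj(0) + 3*(3)*conj(0)]
      = (1/12)[(14) + (-14) + (2) + (-2) + (0) + (0)] = 0/12 = 0
Dimension check: dim(rho) = sum (mult * dim) = 0*1 + 0*1 + 0*1 + 3*1 + 2*2 + 0*2 = 7 = chi_rho(e) = 7.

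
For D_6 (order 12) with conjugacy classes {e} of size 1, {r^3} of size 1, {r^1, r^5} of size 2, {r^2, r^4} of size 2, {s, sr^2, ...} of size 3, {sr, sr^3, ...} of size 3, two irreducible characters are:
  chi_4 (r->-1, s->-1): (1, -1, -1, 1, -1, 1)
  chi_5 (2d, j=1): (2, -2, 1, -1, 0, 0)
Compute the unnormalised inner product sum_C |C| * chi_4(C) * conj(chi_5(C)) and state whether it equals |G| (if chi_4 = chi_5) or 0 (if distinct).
Sum = 0; so <chi_4, chi_5> = 0 (distinct irreducibles are orthogonal).

Compute term by term over conjugacy classes (|C| * chi_4(C) * conj(chi_5(C))):
  1*(1)*conj(2) + 1*(-1)*conj(-2) + 2*(-1)*conj(1) + 2*(1)*conj(-1) + 3*(-1)*conj(0) + 3*(1)*conj(0)
  = (2) + (2) + (-2) + (-2) + (0) + (0)
  = 0.
Dividing by |G| = 12 gives 0/12 = 0, matching the row-orthogonality relation <chi_4, chi_5> = [chi_4 = chi_5].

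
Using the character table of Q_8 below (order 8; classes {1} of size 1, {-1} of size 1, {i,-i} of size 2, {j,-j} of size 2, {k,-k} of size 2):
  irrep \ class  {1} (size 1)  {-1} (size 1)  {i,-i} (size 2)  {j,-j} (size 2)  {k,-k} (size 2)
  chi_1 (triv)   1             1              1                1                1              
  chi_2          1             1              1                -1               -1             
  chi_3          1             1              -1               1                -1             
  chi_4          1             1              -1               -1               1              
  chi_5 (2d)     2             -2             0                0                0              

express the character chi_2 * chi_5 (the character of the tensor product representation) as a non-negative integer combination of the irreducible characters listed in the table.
chi_2 tensor chi_5 = chi_5 (all other irreducibles have multiplicity 0).

Why: The character of a tensor product is the pointwise product (chi_2 * chi_5)(C) = chi_2(C) * chi_5(C):
  {1}: (1)*(2), {-1}: (1)*(-2), {i,-i}: (1)*(0), {j,-j}: (-1)*(0), {k,-k}: (-1)*(0)
so (chi_2 * chi_5) takes values
  {1} -> 2, {-1} -> -2, {i,-i} -> 0, {j,-j} -> 0, {k,-k} -> 0.
Now take the inner product of this character with each irreducible chi from the table, <chi_2*chi_5, chi> = (1/8) sum_C |C| (chi_2*chi_5)(C) conj(chi(C)):
  <chi_2*chi_5, chi_1> = (1/8)[1*(2)*conj(1) + 1*(-2)*conj(1) + 2*(0)*conj(1) + 2*(0)*conj(1) + 2*(0)*conj(1)]
      = (1/8)[(2) + (-2) + (0) + (0) + (0)] = 0/8 = 0
  <chi_2*chi_5, chi_2> = (1/8)[1*(2)*conj(1) + 1*(-2)*conj(1) + 2*(0)*conj(1) + 2*(0)*conj(-1) + 2*(0)*conj(-1)]
      = (1/8)[(2) + (-2) + (0) + (0) + (0)] = 0/8 = 0
  <chi_2*chi_5, chi_3> = (1/8)[1*(2)*conj(1) + 1*(-2)*conj(1) + 2*(0)*conj(-1) + 2*(0)*conj(1) + 2*(0)*conj(-1)]
      = (1/8)[(2) + (-2) + (0) + (0) + (0)] = 0/8 = 0
  <chi_2*chi_5, chi_4> = (1/8)[1*(2)*conj(1) + 1*(-2)*conj(1) + 2*(0)*conj(-1) + 2*(0)*conj(-1) + 2*(0)*conj(1)]
      = (1/8)[(2) + (-2) + (0) + (0) + (0)] = 0/8 = 0
  <chi_2*chi_5, chi_5> = (1/8)[1*(2)*conj(2) + 1*(-2)*conj(-2) + 2*(0)*conj(0) + 2*(0)*conj(0) + 2*(0)*conj(0)]
      = (1/8)[(4) + (4) + (0) + (0) + (0)] = 8/8 = 1
Hence the multiplicities are chi_5: 1. Dimension check: dim(chi_2)*dim(chi_5) = 1*2 = 2 and sum (mult * dim) = 1*2 = 2.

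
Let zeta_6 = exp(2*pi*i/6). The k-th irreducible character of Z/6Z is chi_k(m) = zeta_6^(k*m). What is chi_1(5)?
chi_1(5) = zeta_6^5 = exp(-I*pi/3)

chi_1(5) = zeta_6^(1*5) = zeta_6^5. Since zeta_6^6 = 1, this equals zeta_6^5 = exp(2*pi*i*5/6) = exp(-I*pi/3).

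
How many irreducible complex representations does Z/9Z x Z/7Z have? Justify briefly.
63

Working: The number of irreducible complex representations of a finite group equals its number of conjugacy classes. Z/9Z x Z/7Z is abelian of order 63, so every element is its own conjugacy class: 63 classes, so Z/9Z x Z/7Z (order 63) has exactly 63 irreducible complex representations.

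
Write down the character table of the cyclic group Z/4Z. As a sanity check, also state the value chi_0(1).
Character table of Z/4Z (irreps indexed chi_0,...,chi_3 with chi_k(m) = zeta_4^(k*m), zeta_4 = exp(2*pi*i/4)):
  irrep \ class  {0} (size 1)  {1} (size 1)  {2} (size 1)  {3} (size 1)
  chi_0          1             1             1             1           
  chi_1          1             I             -1            -I          
  chi_2          1             -1            1             -1          
  chi_3          1             -I            -1            I           

Spot check: chi_0(1) = zeta_4^(0*1) = zeta_4^0 = 1.

Proof sketch: Z/4Z is abelian, so all 4 irreducible complex representations are 1-dimensional. They are given by chi_k(m) = zeta_4^(k*m) for k = 0,...,3. Row orthogonality: sum_m chi_k(m) conj(chi_l(m)) = 4 * [k = l].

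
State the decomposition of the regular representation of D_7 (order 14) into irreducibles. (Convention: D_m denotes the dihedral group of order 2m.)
Each irreducible V_i of dimension d_i appears with multiplicity d_i, i.e. rho_reg = (direct sum over all irreducibles V_i) d_i V_i. The irreducible dimensions for D_7 are 1, 1, 2, 2, 2: 2 irreducibles of dimension 1, each with multiplicity 1; 3 irreducibles of dimension 2, each with multiplicity 2. Total dimension 2*1*1 + 3*2*2 = 14 = |G|.

General theorem: in the regular representation of a finite group G, each irreducible appears with multiplicity equal to its dimension. Check: dim(rho_reg) = sum d_i^2 = 1 + 1 + 4 + 4 + 4 = 14 = |G|.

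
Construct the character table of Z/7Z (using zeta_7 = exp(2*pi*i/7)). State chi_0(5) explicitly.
Character table of Z/7Z (irreps indexed chi_0,...,chi_6 with chi_k(m) = zeta_7^(k*m), zeta_7 = exp(2*pi*i/7)):
  irrep \ class  {0} (size 1)  {1} (size 1)    {2} (size 1)    {3} (size 1)    {4} (size 1)    {5} (size 1)    {6} (size 1)  
  chi_0          1             1               1               1               1               1               1             
  chi_1          1             exp(2*I*pi/7)   exp(4*I*pi/7)   exp(6*I*pi/7)   exp(-6*I*pi/7)  exp(-4*I*pi/7)  exp(-2*I*pi/7)
  chi_2          1             exp(4*I*pi/7)   exp(-6*I*pi/7)  exp(-2*I*pi/7)  exp(2*I*pi/7)   exp(6*I*pi/7)   exp(-4*I*pi/7)
  chi_3          1             exp(6*I*pi/7)   exp(-2*I*pi/7)  exp(4*I*pi/7)   exp(-4*I*pi/7)  exp(2*I*pi/7)   exp(-6*I*pi/7)
  chi_4          1             exp(-6*I*pi/7)  exp(2*I*pi/7)   exp(-4*I*pi/7)  exp(4*I*pi/7)   exp(-2*I*pi/7)  exp(6*I*pi/7) 
  chi_5          1             exp(-4*I*pi/7)  exp(6*I*pi/7)   exp(2*I*pi/7)   exp(-2*I*pi/7)  exp(-6*I*pi/7)  exp(4*I*pi/7) 
  chi_6          1             exp(-2*I*pi/7)  exp(-4*I*pi/7)  exp(-6*I*pi/7)  exp(6*I*pi/7)   exp(4*I*pi/7)   exp(2*I*pi/7) 

Spot check: chi_0(5) = zeta_7^(0*5) = zeta_7^0 = 1.

Derivation: Z/7Z is abelian, so all 7 irreducible complex representations are 1-dimensional. They are given by chi_k(m) = zeta_7^(k*m) for k = 0,...,6. Row orthogonality: sum_m chi_k(m) conj(chi_l(m)) = 7 * [k = l].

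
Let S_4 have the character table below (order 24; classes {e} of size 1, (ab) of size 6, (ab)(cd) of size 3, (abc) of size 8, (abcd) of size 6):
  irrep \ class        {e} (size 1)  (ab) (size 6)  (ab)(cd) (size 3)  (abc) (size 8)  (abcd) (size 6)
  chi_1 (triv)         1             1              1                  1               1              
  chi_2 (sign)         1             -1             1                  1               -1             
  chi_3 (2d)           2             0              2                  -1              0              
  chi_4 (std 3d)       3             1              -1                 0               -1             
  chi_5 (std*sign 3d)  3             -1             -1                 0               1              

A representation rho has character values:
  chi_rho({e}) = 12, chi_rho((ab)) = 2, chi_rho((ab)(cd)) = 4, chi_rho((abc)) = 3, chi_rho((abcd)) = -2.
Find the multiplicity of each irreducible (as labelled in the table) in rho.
Multiplicities: chi_1: 2, chi_2: 2, chi_3: 1, chi_4: 2, chi_5: 0.

Solution. Use <chi_rho, chi> = (1/|G|) sum_C |C| * chi_rho(C) * conj(chi(C)) with |G| = 24 for each irreducible chi in the table:
  <chi_rho, chi_1> = (1/24)[1*(12)*conj(1) + 6*(2)*conj(1) + 3*(4)*conj(1) + 8*(3)*conj(1) + 6*(-2)*conj(1)]
      = (1/24)[(12) + (12) + (12) + (24) + (-12)] = 48/24 = 2
  <chi_rho, chi_2> = (1/24)[1*(12)*conj(1) + 6*(2)*conj(-1) + 3*(4)*conj(1) + 8*(3)*conj(1) + 6*(-2)*conj(-1)]
      = (1/24)[(12) + (-12) + (12) + (24) + (12)] = 48/24 = 2
  <chi_rho, chi_3> = (1/24)[1*(12)*conj(2) + 6*(2)*conj(0) + 3*(4)*conj(2) + 8*(3)*conj(-1) + 6*(-2)*conj(0)]
      = (1/24)[(24) + (0) + (24) + (-24) + (0)] = 24/24 = 1
  <chi_rho, chi_4> = (1/24)[1*(12)*conj(3) + 6*(2)*conj(1) + 3*(4)*conj(-1) + 8*(3)*conj(0) + 6*(-2)*conj(-1)]
      = (1/24)[(36) + (12) + (-12) + (0) + (12)] = 48/24 = 2
  <chi_rho, chi_5> = (1/24)[1*(12)*conj(3) + 6*(2)*conj(-1) + 3*(4)*conj(-1) + 8*(3)*conj(0) + 6*(-2)*conj(1)]
      = (1/24)[(36) + (-12) + (-12) + (0) + (-12)] = 0/24 = 0
Dimension check: dim(rho) = sum (mult * dim) = 2*1 + 2*1 + 1*2 + 2*3 + 0*3 = 12 = chi_rho(e) = 12.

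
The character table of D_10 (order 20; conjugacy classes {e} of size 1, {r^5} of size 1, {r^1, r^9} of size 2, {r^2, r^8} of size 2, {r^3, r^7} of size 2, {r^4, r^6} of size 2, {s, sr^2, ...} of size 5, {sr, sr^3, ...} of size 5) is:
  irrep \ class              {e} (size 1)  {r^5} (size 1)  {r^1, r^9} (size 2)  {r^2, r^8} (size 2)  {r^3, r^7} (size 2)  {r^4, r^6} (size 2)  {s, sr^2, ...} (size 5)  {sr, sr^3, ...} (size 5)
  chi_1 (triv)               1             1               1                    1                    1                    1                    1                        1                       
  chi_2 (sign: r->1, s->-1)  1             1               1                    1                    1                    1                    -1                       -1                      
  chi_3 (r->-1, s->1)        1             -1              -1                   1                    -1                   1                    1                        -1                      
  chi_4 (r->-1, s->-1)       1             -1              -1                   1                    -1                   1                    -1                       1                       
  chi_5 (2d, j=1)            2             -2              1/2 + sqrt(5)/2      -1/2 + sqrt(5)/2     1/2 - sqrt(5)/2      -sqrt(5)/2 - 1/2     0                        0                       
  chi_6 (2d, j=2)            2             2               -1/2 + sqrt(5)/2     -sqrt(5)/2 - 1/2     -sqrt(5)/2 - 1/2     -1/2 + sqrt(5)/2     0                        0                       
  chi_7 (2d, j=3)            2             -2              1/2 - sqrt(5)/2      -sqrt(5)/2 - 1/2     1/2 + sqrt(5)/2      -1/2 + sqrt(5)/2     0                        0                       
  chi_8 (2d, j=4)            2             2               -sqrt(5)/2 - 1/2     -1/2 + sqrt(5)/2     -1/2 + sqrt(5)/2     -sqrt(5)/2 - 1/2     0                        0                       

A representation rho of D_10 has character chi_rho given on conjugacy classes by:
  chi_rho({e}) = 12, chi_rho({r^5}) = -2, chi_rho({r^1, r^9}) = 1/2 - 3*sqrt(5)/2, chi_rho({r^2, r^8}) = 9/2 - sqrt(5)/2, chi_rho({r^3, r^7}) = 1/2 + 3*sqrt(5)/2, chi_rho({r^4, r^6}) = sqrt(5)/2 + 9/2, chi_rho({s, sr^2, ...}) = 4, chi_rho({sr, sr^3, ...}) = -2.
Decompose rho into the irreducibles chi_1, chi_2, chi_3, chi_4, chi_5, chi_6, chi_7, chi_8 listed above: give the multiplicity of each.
Multiplicities: chi_1: 2, chi_2: 1, chi_3: 3, chi_4: 0, chi_5: 0, chi_6: 0, chi_7: 2, chi_8: 1.

Proof sketch: Use <chi_rho, chi> = (1/|G|) sum_C |C| * chi_rho(C) * conj(chi(C)) with |G| = 20 for each irreducible chi in the table:
  <chi_rho, chi_1> = (1/20)[1*(12)*conj(1) + 1*(-2)*conj(1) + 2*(1/2 - 3*sqrt(5)/2)*conj(1) + 2*(9/2 - sqrt(5)/2)*conj(1) + 2*(1/2 + 3*sqrt(5)/2)*conj(1) + 2*(sqrt(5)/2 + 9/2)*conj(1) + 5*(4)*conj(1) + 5*(-2)*conj(1)]
      = (1/20)[(12) + (-2) + (1 - 3*sqrt(5)) + (9 - sqrt(5)) + (1 + 3*sqrt(5)) + (sqrt(5) + 9) + (20) + (-10)] = 40/20 = 2
  <chi_rho, chi_2> = (1/20)[1*(12)*conj(1) + 1*(-2)*conj(1) + 2*(1/2 - 3*sqrt(5)/2)*conj(1) + 2*(9/2 - sqrt(5)/2)*conj(1) + 2*(1/2 + 3*sqrt(5)/2)*conj(1) + 2*(sqrt(5)/2 + 9/2)*conj(1) + 5*(4)*conj(-1) + 5*(-2)*conj(-1)]
      = (1/20)[(12) + (-2) + (1 - 3*sqrt(5)) + (9 - sqrt(5)) + (1 + 3*sqrt(5)) + (sqrt(5) + 9) + (-20) + (10)] = 20/20 = 1
  <chi_rho, chi_3> = (1/20)[1*(12)*conj(1) + 1*(-2)*conj(-1) + 2*(1/2 - 3*sqrt(5)/2)*conj(-1) + 2*(9/2 - sqrt(5)/2)*conj(1) + 2*(1/2 + 3*sqrt(5)/2)*conj(-1) + 2*(sqrt(5)/2 + 9/2)*conj(1) + 5*(4)*conj(1) + 5*(-2)*conj(-1)]
      = (1/20)[(12) + (2) + (-1 + 3*sqrt(5)) + (9 - sqrt(5)) + (-3*sqrt(5) - 1) + (sqrt(5) + 9) + (20) + (10)] = 60/20 = 3
  <chi_rho, chi_4> = (1/20)[1*(12)*conj(1) + 1*(-2)*conj(-1) + 2*(1/2 - 3*sqrt(5)/2)*conj(-1) + 2*(9/2 - sqrt(5)/2)*conj(1) + 2*(1/2 + 3*sqrt(5)/2)*conj(-1) + 2*(sqrt(5)/2 + 9/2)*conj(1) + 5*(4)*conj(-1) + 5*(-2)*conj(1)]
      = (1/20)[(12) + (2) + (-1 + 3*sqrt(5)) + (9 - sqrt(5)) + (-3*sqrt(5) - 1) + (sqrt(5) + 9) + (-20) + (-10)] = 0/20 = 0
  <chi_rho, chi_5> = (1/20)[1*(12)*conj(2) + 1*(-2)*conj(-2) + 2*(1/2 - 3*sqrt(5)/2)*conj(1/2 + sqrt(5)/2) + 2*(9/2 - sqrt(5)/2)*conj(-1/2 + sqrt(5)/2) + 2*(1/2 + 3*sqrt(5)/2)*conj(1/2 - sqrt(5)/2) + 2*(sqrt(5)/2 + 9/2)*conj(-sqrt(5)/2 - 1/2) + 5*(4)*conj(0) + 5*(-2)*conj(0)]
      = (1/20)[(24) + (4) + (-7 - sqrt(5)) + (-7 + 5*sqrt(5)) + (-7 + sqrt(5)) + (-5*sqrt(5) - 7) + (0) + (0)] = 0/20 = 0
  <chi_rho, chi_6> = (1/20)[1*(12)*conj(2) + 1*(-2)*conj(2) + 2*(1/2 - 3*sqrt(5)/2)*conj(-1/2 + sqrt(5)/2) + 2*(9/2 - sqrt(5)/2)*conj(-sqrt(5)/2 - 1/2) + 2*(1/2 + 3*sqrt(5)/2)*conj(-sqrt(5)/2 - 1/2) + 2*(sqrt(5)/2 + 9/2)*conj(-1/2 + sqrt(5)/2) + 5*(4)*conj(0) + 5*(-2)*conj(0)]
      = (1/20)[(24) + (-4) + (-8 + 2*sqrt(5)) + (-4*sqrt(5) - 2) + (-8 - 2*sqrt(5)) + (-2 + 4*sqrt(5)) + (0) + (0)] = 0/20 = 0
  <chi_rho, chi_7> = (1/20)[1*(12)*conj(2) + 1*(-2)*conj(-2) + 2*(1/2 - 3*sqrt(5)/2)*conj(1/2 - sqrt(5)/2) + 2*(9/2 - sqrt(5)/2)*conj(-sqrt(5)/2 - 1/2) + 2*(1/2 + 3*sqrt(5)/2)*conj(1/2 + sqrt(5)/2) + 2*(sqrt(5)/2 + 9/2)*conj(-1/2 + sqrt(5)/2) + 5*(4)*conj(0) + 5*(-2)*conj(0)]
      = (1/20)[(24) + (4) + (8 - 2*sqrt(5)) + (-4*sqrt(5) - 2) + (2*sqrt(5) + 8) + (-2 + 4*sqrt(5)) + (0) + (0)] = 40/20 = 2
  <chi_rho, chi_8> = (1/20)[1*(12)*conj(2) + 1*(-2)*conj(2) + 2*(1/2 - 3*sqrt(5)/2)*conj(-sqrt(5)/2 - 1/2) + 2*(9/2 - sqrt(5)/2)*conj(-1/2 + sqrt(5)/2) + 2*(1/2 + 3*sqrt(5)/2)*conj(-1/2 + sqrt(5)/2) + 2*(sqrt(5)/2 + 9/2)*conj(-sqrt(5)/2 - 1/2) + 5*(4)*conj(0) + 5*(-2)*conj(0)]
      = (1/20)[(24) + (-4) + (sqrt(5) + 7) + (-7 + 5*sqrt(5)) + (7 - sqrt(5)) + (-5*sqrt(5) - 7) + (0) + (0)] = 20/20 = 1
Dimension check: dim(rho) = sum (mult * dim) = 2*1 + 1*1 + 3*1 + 0*1 + 0*2 + 0*2 + 2*2 + 1*2 = 12 = chi_rho(e) = 12.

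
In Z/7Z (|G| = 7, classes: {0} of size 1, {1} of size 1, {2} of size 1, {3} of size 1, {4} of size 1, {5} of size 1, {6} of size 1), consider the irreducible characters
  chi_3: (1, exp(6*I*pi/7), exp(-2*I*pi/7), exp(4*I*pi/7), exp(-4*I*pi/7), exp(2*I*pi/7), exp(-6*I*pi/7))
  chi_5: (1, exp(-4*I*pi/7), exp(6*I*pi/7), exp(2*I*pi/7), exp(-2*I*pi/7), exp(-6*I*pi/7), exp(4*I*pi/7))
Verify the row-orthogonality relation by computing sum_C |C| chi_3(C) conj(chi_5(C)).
Sum = 0; so <chi_3, chi_5> = 0 (distinct irreducibles are orthogonal).

Explanation: Compute term by term over conjugacy classes (|C| * chi_3(C) * conj(chi_5(C))):
  1*(1)*conj(1) + 1*(exp(6*I*pi/7))*conj(exp(-4*I*pi/7)) + 1*(exp(-2*I*pi/7))*conj(exp(6*I*pi/7)) + 1*(exp(4*I*pi/7))*conj(exp(2*I*pi/7)) + 1*(exp(-4*I*pi/7))*conj(exp(-2*I*pi/7)) + 1*(exp(2*I*pi/7))*conj(exp(-6*I*pi/7)) + 1*(exp(-6*I*pi/7))*conj(exp(4*I*pi/7))
  = (1) + (exp(-4*I*pi/7)) + (exp(6*I*pi/7)) + (exp(2*I*pi/7)) + (exp(-2*I*pi/7)) + (exp(-6*I*pi/7)) + (exp(4*I*pi/7))
  = 0.
(Exp terms are combined using exp(i*s)*conj(exp(i*t)) = exp(i*(s-t)), and sums of them are collapsed using the identity that for every m > 1 the m distinct m-th roots of unity sum to 0, e.g. 1 + exp(2*I*pi/3) + exp(-2*I*pi/3) = 0.)
Dividing by |G| = 7 gives 0/7 = 0, matching the row-orthogonality relation <chi_3, chi_5> = [chi_3 = chi_5].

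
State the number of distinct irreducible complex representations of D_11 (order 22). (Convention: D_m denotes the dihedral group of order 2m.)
7

Solution. The number of irreducible complex representations of a finite group equals its number of conjugacy classes. D_11 has 7 conjugacy classes ((n+3)/2 for n odd), so D_11 (order 22) has exactly 7 irreducible complex representations.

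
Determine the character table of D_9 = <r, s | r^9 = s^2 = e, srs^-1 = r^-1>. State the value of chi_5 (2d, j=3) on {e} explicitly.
Conjugacy classes: {e} of size 1, {r^1, r^8} of size 2, {r^2, r^7} of size 2, {r^3, r^6} of size 2, {r^4, r^5} of size 2, {s, sr, ..., sr^8} of size 9.
Character table:
  irrep \ class              {e} (size 1)  {r^1, r^8} (size 2)  {r^2, r^7} (size 2)  {r^3, r^6} (size 2)  {r^4, r^5} (size 2)  {s, sr, ..., sr^8} (size 9)
  chi_1 (triv)               1             1                    1                    1                    1                    1                          
  chi_2 (sign: r->1, s->-1)  1             1                    1                    1                    1                    -1                         
  chi_3 (2d, j=1)            2             2*cos(2*pi/9)        2*cos(4*pi/9)        -1                   -2*cos(pi/9)         0                          
  chi_4 (2d, j=2)            2             2*cos(4*pi/9)        -2*cos(pi/9)         -1                   2*cos(2*pi/9)        0                          
  chi_5 (2d, j=3)            2             -1                   -1                   2                    -1                   0                          
  chi_6 (2d, j=4)            2             -2*cos(pi/9)         2*cos(2*pi/9)        -1                   2*cos(4*pi/9)        0                          

Spot check: chi_5 (2d, j=3) on {e} = 2.

D_9 has order 2*9 = 18 with 6 conjugacy classes, hence 6 irreducibles. Sum of squared dims 1 + 1 + 4 + 4 + 4 + 4 = 18 = |G|. Linear characters come from the abelianisation; the 2-dimensional irreps have character r^k -> 2*cos(2*pi*j*k/9), reflections -> 0.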